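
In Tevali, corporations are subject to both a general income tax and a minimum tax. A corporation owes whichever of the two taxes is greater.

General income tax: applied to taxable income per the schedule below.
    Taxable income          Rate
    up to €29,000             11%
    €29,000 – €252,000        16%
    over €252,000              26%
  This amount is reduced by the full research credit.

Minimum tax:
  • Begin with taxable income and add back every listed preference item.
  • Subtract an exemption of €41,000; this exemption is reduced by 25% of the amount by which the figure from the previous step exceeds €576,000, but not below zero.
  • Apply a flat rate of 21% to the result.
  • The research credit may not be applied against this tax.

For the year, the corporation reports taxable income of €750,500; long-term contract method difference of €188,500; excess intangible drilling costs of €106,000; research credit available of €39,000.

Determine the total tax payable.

€219,450

General income tax:
  €29,000 × 11% = €3,190
  €223,000 × 16% = €35,680
  €498,500 × 26% = €129,610
  → €168,480
  Less research credit €39,000 → €129,480

Minimum tax:
  Adjusted income: €750,500 + €188,500 + €106,000 = €1,045,000
  Exemption: 25% × (€1,045,000 − €576,000) = €117,250 ≥ €41,000, so the exemption is fully phased out
  Base: €1,045,000 − €0 = €1,045,000
  €1,045,000 × 21% = €219,450

€219,450 > €129,480, so the minimum tax is the binding amount.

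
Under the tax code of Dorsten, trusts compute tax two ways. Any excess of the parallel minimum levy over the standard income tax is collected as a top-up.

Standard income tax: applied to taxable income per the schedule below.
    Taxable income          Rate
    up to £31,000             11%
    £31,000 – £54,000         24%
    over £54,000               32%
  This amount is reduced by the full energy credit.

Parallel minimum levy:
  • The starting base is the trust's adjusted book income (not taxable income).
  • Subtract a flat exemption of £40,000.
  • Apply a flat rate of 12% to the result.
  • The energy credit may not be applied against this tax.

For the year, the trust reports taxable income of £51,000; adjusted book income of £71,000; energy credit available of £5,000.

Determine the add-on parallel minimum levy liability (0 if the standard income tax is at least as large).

Parallel minimum levy:
  Base (adjusted book income): £71,000
  Less exemption £40,000 → base £31,000
  £31,000 × 12% = £3,720

Standard income tax:
  £31,000 × 11% = £3,410
  £20,000 × 24% = £4,800
  → £8,210
  Less energy credit £5,000 → £3,210

Excess of parallel minimum levy over standard income tax: £3,720 − £3,210 = £510.

£510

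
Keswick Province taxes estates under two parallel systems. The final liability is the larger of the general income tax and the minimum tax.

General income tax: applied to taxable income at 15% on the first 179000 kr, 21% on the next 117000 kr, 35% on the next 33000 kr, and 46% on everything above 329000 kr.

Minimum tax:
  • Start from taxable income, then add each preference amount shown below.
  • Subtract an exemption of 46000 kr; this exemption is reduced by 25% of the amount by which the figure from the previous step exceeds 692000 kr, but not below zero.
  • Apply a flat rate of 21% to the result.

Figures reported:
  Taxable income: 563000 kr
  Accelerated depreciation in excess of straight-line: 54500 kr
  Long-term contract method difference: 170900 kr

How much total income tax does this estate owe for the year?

General income tax:
  179000 kr × 15% = 26850 kr
  117000 kr × 21% = 24570 kr
  33000 kr × 35% = 11550 kr
  234000 kr × 46% = 107640 kr
  → 170610 kr

Minimum tax:
  Adjusted income: 563000 kr + 54500 kr + 170900 kr = 788400 kr
  Exemption: 46000 kr − 25% × (788400 kr − 692000 kr) = 46000 kr − 24100 kr = 21900 kr
  Base: 788400 kr − 21900 kr = 766500 kr
  766500 kr × 21% = 160965 kr

170610 kr > 160965 kr, so the general income tax governs.

170610 kr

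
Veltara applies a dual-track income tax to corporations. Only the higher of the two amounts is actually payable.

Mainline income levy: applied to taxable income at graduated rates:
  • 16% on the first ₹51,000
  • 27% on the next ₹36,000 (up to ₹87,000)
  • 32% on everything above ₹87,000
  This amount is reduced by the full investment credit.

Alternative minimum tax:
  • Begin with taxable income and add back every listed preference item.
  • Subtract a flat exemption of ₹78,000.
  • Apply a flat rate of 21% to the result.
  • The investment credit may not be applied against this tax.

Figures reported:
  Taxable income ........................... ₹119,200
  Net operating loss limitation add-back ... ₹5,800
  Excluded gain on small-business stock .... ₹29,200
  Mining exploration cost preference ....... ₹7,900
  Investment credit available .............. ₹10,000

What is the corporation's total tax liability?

₹18,184

Mainline income levy:
  ₹51,000 × 16% = ₹8,160
  ₹36,000 × 27% = ₹9,720
  ₹32,200 × 32% = ₹10,304
  → ₹28,184
  Less investment credit ₹10,000 → ₹18,184

Alternative minimum tax:
  Adjusted income: ₹119,200 + ₹5,800 + ₹29,200 + ₹7,900 = ₹162,100
  Less exemption ₹78,000 → base ₹84,100
  ₹84,100 × 21% = ₹17,661

₹18,184 > ₹17,661, so the mainline income levy governs.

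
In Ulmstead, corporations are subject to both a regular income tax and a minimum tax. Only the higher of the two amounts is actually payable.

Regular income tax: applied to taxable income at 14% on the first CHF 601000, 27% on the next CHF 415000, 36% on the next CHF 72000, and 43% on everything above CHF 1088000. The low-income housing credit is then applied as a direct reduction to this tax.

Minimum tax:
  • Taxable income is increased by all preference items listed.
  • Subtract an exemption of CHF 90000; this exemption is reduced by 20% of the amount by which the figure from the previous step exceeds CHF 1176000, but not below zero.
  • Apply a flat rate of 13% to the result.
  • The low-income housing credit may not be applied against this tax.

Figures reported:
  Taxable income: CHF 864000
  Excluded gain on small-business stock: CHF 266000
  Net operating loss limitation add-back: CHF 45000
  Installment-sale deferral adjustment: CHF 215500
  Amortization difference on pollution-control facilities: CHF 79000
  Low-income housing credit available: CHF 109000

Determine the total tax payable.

Regular income tax:
  CHF 601000 × 14% = CHF 84140
  CHF 263000 × 27% = CHF 71010
  → CHF 155150
  Less low-income housing credit CHF 109000 → CHF 46150

Minimum tax:
  Adjusted income: CHF 864000 + CHF 266000 + CHF 45000 + CHF 215500 + CHF 79000 = CHF 1469500
  Exemption: CHF 90000 − 20% × (CHF 1469500 − CHF 1176000) = CHF 90000 − CHF 58700 = CHF 31300
  Base: CHF 1469500 − CHF 31300 = CHF 1438200
  CHF 1438200 × 13% = CHF 186966

CHF 186966 > CHF 46150, so the minimum tax is the binding amount.

CHF 186966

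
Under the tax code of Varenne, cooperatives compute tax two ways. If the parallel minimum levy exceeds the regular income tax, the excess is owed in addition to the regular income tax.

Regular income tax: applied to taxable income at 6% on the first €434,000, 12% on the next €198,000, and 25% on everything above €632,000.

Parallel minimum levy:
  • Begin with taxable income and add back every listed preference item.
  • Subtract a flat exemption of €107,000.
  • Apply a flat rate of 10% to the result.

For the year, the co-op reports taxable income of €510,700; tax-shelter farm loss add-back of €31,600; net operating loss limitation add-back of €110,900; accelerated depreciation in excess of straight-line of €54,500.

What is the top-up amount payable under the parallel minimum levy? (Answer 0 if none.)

Parallel minimum levy:
  Adjusted income: €510,700 + €31,600 + €110,900 + €54,500 = €707,700
  Less exemption €107,000 → base €600,700
  €600,700 × 10% = €60,070

Regular income tax:
  €434,000 × 6% = €26,040
  €76,700 × 12% = €9,204
  → €35,244

Excess of parallel minimum levy over regular income tax: €60,070 − €35,244 = €24,826.

€24,826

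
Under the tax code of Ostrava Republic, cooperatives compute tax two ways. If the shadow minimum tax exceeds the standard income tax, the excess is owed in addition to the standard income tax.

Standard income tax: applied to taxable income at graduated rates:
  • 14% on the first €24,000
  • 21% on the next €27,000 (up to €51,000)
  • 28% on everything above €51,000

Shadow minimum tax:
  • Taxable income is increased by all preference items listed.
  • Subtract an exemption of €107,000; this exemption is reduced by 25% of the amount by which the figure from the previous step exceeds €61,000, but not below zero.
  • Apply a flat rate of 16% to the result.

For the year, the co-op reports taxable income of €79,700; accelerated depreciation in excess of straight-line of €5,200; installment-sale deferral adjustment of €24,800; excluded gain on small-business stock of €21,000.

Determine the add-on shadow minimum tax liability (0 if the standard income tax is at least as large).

Standard income tax:
  €24,000 × 14% = €3,360
  €27,000 × 21% = €5,670
  €28,700 × 28% = €8,036
  → €17,066

Shadow minimum tax:
  Adjusted income: €79,700 + €5,200 + €24,800 + €21,000 = €130,700
  Exemption: €107,000 − 25% × (€130,700 − €61,000) = €107,000 − €17,425 = €89,575
  Base: €130,700 − €89,575 = €41,125
  €41,125 × 16% = €6,580

€6,580 ≤ €17,066, so no add-on is due.

€0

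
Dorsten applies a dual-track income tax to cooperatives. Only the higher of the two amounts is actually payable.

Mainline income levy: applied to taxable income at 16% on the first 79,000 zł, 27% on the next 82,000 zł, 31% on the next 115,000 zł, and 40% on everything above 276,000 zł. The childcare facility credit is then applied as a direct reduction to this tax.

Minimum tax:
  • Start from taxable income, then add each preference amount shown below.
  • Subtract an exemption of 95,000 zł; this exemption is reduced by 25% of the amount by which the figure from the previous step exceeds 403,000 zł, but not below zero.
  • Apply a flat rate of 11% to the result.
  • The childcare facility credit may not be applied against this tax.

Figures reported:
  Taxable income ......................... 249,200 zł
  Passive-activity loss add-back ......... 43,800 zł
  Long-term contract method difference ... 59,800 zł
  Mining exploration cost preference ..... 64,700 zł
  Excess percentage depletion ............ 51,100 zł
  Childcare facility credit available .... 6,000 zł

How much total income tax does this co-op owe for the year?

56,122 zł

Mainline income levy:
  79,000 zł × 16% = 12,640 zł
  82,000 zł × 27% = 22,140 zł
  88,200 zł × 31% = 27,342 zł
  → 62,122 zł
  Less childcare facility credit 6,000 zł → 56,122 zł

Minimum tax:
  Adjusted income: 249,200 zł + 43,800 zł + 59,800 zł + 64,700 zł + 51,100 zł = 468,600 zł
  Exemption: 95,000 zł − 25% × (468,600 zł − 403,000 zł) = 95,000 zł − 16,400 zł = 78,600 zł
  Base: 468,600 zł − 78,600 zł = 390,000 zł
  390,000 zł × 11% = 42,900 zł

56,122 zł > 42,900 zł, so the mainline income levy governs.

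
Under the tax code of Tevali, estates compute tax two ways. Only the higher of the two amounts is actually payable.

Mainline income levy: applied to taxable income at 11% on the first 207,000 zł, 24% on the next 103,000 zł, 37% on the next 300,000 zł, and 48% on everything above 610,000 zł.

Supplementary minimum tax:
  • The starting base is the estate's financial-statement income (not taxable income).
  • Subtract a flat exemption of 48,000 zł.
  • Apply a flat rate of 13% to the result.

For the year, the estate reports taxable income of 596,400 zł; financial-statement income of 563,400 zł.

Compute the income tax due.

Mainline income levy:
  207,000 zł × 11% = 22,770 zł
  103,000 zł × 24% = 24,720 zł
  286,400 zł × 37% = 105,968 zł
  → 153,458 zł

Supplementary minimum tax:
  Base (financial-statement income): 563,400 zł
  Less exemption 48,000 zł → base 515,400 zł
  515,400 zł × 13% = 67,002 zł

153,458 zł > 67,002 zł, so the mainline income levy governs.

153,458 zł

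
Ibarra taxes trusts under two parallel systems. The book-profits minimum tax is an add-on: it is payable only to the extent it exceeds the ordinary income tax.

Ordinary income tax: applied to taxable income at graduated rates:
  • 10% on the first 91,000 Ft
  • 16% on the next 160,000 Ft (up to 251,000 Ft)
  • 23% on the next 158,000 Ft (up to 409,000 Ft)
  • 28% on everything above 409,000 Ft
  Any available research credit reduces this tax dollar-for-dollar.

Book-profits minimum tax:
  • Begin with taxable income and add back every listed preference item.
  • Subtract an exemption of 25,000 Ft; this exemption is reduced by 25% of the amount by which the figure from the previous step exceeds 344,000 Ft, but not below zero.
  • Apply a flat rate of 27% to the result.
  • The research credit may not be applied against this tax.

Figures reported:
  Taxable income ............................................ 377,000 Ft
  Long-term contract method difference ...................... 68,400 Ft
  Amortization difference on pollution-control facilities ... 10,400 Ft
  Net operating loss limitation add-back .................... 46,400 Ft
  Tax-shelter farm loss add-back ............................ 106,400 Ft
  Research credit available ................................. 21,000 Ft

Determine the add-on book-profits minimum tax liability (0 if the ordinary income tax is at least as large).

121,642 Ft

Book-profits minimum tax:
  Adjusted income: 377,000 Ft + 68,400 Ft + 10,400 Ft + 46,400 Ft + 106,400 Ft = 608,600 Ft
  Exemption: 25% × (608,600 Ft − 344,000 Ft) = 66,150 Ft ≥ 25,000 Ft, so the exemption is fully phased out
  Base: 608,600 Ft − 0 Ft = 608,600 Ft
  608,600 Ft × 27% = 164,322 Ft

Ordinary income tax:
  91,000 Ft × 10% = 9,100 Ft
  160,000 Ft × 16% = 25,600 Ft
  126,000 Ft × 23% = 28,980 Ft
  → 63,680 Ft
  Less research credit 21,000 Ft → 42,680 Ft

Excess of book-profits minimum tax over ordinary income tax: 164,322 Ft − 42,680 Ft = 121,642 Ft.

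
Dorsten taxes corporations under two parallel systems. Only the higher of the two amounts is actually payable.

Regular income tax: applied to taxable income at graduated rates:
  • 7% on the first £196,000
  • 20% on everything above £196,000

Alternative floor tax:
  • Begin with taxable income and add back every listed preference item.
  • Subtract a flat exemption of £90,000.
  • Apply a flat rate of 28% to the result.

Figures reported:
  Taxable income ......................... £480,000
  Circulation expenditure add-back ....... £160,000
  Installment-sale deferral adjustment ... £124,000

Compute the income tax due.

Regular income tax:
  £196,000 × 7% = £13,720
  £284,000 × 20% = £56,800
  → £70,520

Alternative floor tax:
  Adjusted income: £480,000 + £160,000 + £124,000 = £764,000
  Less exemption £90,000 → base £674,000
  £674,000 × 28% = £188,720

£188,720 > £70,520, so the alternative floor tax is the binding amount.

£188,720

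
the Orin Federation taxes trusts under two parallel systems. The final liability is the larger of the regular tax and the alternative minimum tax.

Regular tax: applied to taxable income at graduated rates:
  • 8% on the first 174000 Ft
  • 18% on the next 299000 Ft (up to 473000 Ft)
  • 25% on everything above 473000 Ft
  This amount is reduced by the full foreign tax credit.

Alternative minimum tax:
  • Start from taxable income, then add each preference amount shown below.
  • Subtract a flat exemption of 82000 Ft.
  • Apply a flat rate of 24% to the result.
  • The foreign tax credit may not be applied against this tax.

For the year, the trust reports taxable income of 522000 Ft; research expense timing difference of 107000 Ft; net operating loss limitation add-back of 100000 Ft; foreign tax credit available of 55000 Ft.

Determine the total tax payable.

155280 Ft

Regular tax:
  174000 Ft × 8% = 13920 Ft
  299000 Ft × 18% = 53820 Ft
  49000 Ft × 25% = 12250 Ft
  → 79990 Ft
  Less foreign tax credit 55000 Ft → 24990 Ft

Alternative minimum tax:
  Adjusted income: 522000 Ft + 107000 Ft + 100000 Ft = 729000 Ft
  Less exemption 82000 Ft → base 647000 Ft
  647000 Ft × 24% = 155280 Ft

155280 Ft > 24990 Ft, so the alternative minimum tax is the binding amount.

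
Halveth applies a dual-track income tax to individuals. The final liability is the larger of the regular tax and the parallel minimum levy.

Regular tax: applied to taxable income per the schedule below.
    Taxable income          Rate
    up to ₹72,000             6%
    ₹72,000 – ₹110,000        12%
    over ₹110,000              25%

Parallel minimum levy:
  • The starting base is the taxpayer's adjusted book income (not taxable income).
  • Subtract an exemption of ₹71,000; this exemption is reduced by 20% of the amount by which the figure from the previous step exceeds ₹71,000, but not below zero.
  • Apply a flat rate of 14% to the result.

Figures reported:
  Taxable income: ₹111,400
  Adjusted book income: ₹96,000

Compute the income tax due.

₹9,230

Regular tax:
  ₹72,000 × 6% = ₹4,320
  ₹38,000 × 12% = ₹4,560
  ₹1,400 × 25% = ₹350
  → ₹9,230

Parallel minimum levy:
  Base (adjusted book income): ₹96,000
  Exemption: ₹71,000 − 20% × (₹96,000 − ₹71,000) = ₹71,000 − ₹5,000 = ₹66,000
  Base: ₹96,000 − ₹66,000 = ₹30,000
  ₹30,000 × 14% = ₹4,200

₹9,230 > ₹4,200, so the regular tax governs.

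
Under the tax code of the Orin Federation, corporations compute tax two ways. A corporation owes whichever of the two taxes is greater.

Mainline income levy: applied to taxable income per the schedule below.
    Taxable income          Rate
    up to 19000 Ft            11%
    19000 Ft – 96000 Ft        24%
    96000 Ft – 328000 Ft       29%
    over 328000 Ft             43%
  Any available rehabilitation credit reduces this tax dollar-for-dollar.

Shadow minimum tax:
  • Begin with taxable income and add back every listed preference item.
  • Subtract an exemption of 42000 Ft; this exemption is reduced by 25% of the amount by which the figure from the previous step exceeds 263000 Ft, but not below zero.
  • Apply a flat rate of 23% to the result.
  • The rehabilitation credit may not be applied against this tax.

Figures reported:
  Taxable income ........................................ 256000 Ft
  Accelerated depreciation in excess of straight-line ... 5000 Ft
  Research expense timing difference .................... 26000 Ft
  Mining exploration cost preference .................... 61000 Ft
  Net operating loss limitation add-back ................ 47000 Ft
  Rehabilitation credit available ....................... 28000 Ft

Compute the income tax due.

88780 Ft

Shadow minimum tax:
  Adjusted income: 256000 Ft + 5000 Ft + 26000 Ft + 61000 Ft + 47000 Ft = 395000 Ft
  Exemption: 42000 Ft − 25% × (395000 Ft − 263000 Ft) = 42000 Ft − 33000 Ft = 9000 Ft
  Base: 395000 Ft − 9000 Ft = 386000 Ft
  386000 Ft × 23% = 88780 Ft

Mainline income levy:
  19000 Ft × 11% = 2090 Ft
  77000 Ft × 24% = 18480 Ft
  160000 Ft × 29% = 46400 Ft
  → 66970 Ft
  Less rehabilitation credit 28000 Ft → 38970 Ft

88780 Ft > 38970 Ft, so the shadow minimum tax is the binding amount.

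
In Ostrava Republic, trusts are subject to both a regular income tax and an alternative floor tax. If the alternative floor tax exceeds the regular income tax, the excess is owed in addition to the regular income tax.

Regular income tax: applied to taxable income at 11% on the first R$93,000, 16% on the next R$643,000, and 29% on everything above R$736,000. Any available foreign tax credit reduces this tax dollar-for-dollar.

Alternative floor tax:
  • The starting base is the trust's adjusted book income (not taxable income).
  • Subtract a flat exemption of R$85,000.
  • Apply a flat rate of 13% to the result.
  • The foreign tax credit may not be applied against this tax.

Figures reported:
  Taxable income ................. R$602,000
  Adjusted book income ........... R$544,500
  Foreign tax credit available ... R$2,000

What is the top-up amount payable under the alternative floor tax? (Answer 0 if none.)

R$0

Alternative floor tax:
  Base (adjusted book income): R$544,500
  Less exemption R$85,000 → base R$459,500
  R$459,500 × 13% = R$59,735

Regular income tax:
  R$93,000 × 11% = R$10,230
  R$509,000 × 16% = R$81,440
  → R$91,670
  Less foreign tax credit R$2,000 → R$89,670

R$59,735 ≤ R$89,670, so no add-on is due.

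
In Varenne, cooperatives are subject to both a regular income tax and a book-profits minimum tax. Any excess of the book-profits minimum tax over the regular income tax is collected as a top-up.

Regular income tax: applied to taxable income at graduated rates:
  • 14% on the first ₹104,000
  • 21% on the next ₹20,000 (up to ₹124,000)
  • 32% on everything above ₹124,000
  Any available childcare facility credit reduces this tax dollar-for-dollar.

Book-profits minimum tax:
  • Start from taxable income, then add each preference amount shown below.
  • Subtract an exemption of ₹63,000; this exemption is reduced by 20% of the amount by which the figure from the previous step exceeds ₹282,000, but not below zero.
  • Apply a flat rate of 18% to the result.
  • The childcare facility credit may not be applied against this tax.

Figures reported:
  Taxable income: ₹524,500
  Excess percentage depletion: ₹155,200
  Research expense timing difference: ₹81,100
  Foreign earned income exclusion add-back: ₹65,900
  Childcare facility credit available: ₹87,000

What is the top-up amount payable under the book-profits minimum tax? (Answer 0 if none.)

₹88,886

Book-profits minimum tax:
  Adjusted income: ₹524,500 + ₹155,200 + ₹81,100 + ₹65,900 = ₹826,700
  Exemption: 20% × (₹826,700 − ₹282,000) = ₹108,940 ≥ ₹63,000, so the exemption is fully phased out
  Base: ₹826,700 − ₹0 = ₹826,700
  ₹826,700 × 18% = ₹148,806

Regular income tax:
  ₹104,000 × 14% = ₹14,560
  ₹20,000 × 21% = ₹4,200
  ₹400,500 × 32% = ₹128,160
  → ₹146,920
  Less childcare facility credit ₹87,000 → ₹59,920

Excess of book-profits minimum tax over regular income tax: ₹148,806 − ₹59,920 = ₹88,886.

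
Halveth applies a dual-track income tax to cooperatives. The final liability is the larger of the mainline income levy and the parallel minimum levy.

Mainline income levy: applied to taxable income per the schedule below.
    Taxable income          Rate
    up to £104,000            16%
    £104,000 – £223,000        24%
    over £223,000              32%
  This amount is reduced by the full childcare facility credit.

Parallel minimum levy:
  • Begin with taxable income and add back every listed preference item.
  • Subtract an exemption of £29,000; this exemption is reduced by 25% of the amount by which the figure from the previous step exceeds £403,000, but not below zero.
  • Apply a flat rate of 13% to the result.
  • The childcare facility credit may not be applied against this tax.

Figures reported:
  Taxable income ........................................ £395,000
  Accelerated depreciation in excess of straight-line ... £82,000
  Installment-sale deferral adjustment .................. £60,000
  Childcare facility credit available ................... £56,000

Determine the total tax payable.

Mainline income levy:
  £104,000 × 16% = £16,640
  £119,000 × 24% = £28,560
  £172,000 × 32% = £55,040
  → £100,240
  Less childcare facility credit £56,000 → £44,240

Parallel minimum levy:
  Adjusted income: £395,000 + £82,000 + £60,000 = £537,000
  Exemption: 25% × (£537,000 − £403,000) = £33,500 ≥ £29,000, so the exemption is fully phased out
  Base: £537,000 − £0 = £537,000
  £537,000 × 13% = £69,810

£69,810 > £44,240, so the parallel minimum levy is the binding amount.

£69,810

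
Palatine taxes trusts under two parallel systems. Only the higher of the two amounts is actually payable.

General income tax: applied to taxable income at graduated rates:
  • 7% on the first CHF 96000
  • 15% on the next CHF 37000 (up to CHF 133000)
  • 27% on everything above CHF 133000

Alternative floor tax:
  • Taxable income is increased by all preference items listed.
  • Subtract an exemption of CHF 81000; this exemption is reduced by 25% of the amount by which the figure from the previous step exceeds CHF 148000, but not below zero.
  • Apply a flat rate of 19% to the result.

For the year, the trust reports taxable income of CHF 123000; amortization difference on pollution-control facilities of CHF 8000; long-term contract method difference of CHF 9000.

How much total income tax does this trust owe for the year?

Alternative floor tax:
  Adjusted income: CHF 123000 + CHF 8000 + CHF 9000 = CHF 140000
  Exemption: CHF 140000 ≤ CHF 148000, so full CHF 81000 applies
  Base: CHF 140000 − CHF 81000 = CHF 59000
  CHF 59000 × 19% = CHF 11210

General income tax:
  CHF 96000 × 7% = CHF 6720
  CHF 27000 × 15% = CHF 4050
  → CHF 10770

CHF 11210 > CHF 10770, so the alternative floor tax is the binding amount.

CHF 11210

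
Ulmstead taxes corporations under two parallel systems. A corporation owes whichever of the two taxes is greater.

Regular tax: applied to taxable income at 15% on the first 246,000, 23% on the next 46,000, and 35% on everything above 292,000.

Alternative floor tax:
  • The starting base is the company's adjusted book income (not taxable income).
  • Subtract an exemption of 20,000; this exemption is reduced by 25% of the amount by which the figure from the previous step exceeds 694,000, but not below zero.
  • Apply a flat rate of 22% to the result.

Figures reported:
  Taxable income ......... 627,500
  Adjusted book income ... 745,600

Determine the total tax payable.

164,905

Regular tax:
  246,000 × 15% = 36,900
  46,000 × 23% = 10,580
  335,500 × 35% = 117,425
  → 164,905

Alternative floor tax:
  Base (adjusted book income): 745,600
  Exemption: 20,000 − 25% × (745,600 − 694,000) = 20,000 − 12,900 = 7,100
  Base: 745,600 − 7,100 = 738,500
  738,500 × 22% = 162,470

164,905 > 162,470, so the regular tax governs.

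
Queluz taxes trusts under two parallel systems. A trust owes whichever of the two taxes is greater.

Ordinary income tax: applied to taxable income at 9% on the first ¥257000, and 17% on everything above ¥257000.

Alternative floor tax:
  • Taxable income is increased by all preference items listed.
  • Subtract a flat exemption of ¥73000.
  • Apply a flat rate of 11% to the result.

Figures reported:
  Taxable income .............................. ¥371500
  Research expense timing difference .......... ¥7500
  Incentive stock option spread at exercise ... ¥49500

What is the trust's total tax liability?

Alternative floor tax:
  Adjusted income: ¥371500 + ¥7500 + ¥49500 = ¥428500
  Less exemption ¥73000 → base ¥355500
  ¥355500 × 11% = ¥39105

Ordinary income tax:
  ¥257000 × 9% = ¥23130
  ¥114500 × 17% = ¥19465
  → ¥42595

¥42595 > ¥39105, so the ordinary income tax governs.

¥42595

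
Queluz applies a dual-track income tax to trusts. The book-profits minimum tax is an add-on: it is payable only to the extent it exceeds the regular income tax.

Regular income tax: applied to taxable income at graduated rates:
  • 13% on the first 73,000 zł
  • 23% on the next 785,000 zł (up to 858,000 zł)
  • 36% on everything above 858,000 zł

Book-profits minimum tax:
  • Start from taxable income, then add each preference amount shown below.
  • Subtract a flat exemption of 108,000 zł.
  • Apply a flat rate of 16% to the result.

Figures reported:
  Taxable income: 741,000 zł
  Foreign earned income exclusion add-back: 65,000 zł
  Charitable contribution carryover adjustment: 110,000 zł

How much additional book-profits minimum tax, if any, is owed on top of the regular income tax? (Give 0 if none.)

0 zł

Book-profits minimum tax:
  Adjusted income: 741,000 zł + 65,000 zł + 110,000 zł = 916,000 zł
  Less exemption 108,000 zł → base 808,000 zł
  808,000 zł × 16% = 129,280 zł

Regular income tax:
  73,000 zł × 13% = 9,490 zł
  668,000 zł × 23% = 153,640 zł
  → 163,130 zł

129,280 zł ≤ 163,130 zł, so no add-on is due.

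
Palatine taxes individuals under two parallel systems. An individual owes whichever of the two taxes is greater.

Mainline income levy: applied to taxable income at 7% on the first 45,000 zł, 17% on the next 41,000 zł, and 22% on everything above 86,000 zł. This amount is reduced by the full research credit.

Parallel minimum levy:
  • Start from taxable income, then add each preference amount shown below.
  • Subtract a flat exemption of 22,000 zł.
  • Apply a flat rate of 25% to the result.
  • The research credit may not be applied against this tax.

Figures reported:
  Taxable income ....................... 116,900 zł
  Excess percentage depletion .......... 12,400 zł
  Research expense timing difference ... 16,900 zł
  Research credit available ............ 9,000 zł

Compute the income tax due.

31,050 zł

Parallel minimum levy:
  Adjusted income: 116,900 zł + 12,400 zł + 16,900 zł = 146,200 zł
  Less exemption 22,000 zł → base 124,200 zł
  124,200 zł × 25% = 31,050 zł

Mainline income levy:
  45,000 zł × 7% = 3,150 zł
  41,000 zł × 17% = 6,970 zł
  30,900 zł × 22% = 6,798 zł
  → 16,918 zł
  Less research credit 9,000 zł → 7,918 zł

31,050 zł > 7,918 zł, so the parallel minimum levy is the binding amount.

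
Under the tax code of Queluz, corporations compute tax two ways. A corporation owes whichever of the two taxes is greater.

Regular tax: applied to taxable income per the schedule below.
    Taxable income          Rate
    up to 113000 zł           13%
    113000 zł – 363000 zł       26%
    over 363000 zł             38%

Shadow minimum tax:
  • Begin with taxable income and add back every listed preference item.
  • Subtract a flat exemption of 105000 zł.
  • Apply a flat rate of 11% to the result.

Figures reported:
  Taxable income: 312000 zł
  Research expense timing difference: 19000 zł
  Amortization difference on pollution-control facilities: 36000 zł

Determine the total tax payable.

Regular tax:
  113000 zł × 13% = 14690 zł
  199000 zł × 26% = 51740 zł
  → 66430 zł

Shadow minimum tax:
  Adjusted income: 312000 zł + 19000 zł + 36000 zł = 367000 zł
  Less exemption 105000 zł → base 262000 zł
  262000 zł × 11% = 28820 zł

66430 zł > 28820 zł, so the regular tax governs.

66430 zł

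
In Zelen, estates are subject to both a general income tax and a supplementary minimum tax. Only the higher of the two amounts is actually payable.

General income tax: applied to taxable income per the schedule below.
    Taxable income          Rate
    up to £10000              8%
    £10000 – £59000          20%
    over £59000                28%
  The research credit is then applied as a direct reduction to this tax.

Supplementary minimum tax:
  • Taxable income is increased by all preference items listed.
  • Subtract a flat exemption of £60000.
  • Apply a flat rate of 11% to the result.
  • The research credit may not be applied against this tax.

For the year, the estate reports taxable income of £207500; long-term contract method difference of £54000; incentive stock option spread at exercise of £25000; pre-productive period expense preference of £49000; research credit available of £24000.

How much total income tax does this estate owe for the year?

£30305

Supplementary minimum tax:
  Adjusted income: £207500 + £54000 + £25000 + £49000 = £335500
  Less exemption £60000 → base £275500
  £275500 × 11% = £30305

General income tax:
  £10000 × 8% = £800
  £49000 × 20% = £9800
  £148500 × 28% = £41580
  → £52180
  Less research credit £24000 → £28180

£30305 > £28180, so the supplementary minimum tax is the binding amount.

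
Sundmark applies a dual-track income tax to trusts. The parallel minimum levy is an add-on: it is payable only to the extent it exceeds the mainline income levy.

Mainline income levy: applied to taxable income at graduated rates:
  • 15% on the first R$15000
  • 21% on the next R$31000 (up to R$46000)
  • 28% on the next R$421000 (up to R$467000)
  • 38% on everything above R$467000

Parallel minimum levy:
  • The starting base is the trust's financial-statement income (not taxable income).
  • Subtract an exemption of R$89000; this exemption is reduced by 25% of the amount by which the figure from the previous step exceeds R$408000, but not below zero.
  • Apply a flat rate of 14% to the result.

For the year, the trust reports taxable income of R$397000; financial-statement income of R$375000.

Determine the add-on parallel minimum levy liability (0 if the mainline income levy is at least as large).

Parallel minimum levy:
  Base (financial-statement income): R$375000
  Exemption: R$375000 ≤ R$408000, so full R$89000 applies
  Base: R$375000 − R$89000 = R$286000
  R$286000 × 14% = R$40040

Mainline income levy:
  R$15000 × 15% = R$2250
  R$31000 × 21% = R$6510
  R$351000 × 28% = R$98280
  → R$107040

R$40040 ≤ R$107040, so no add-on is due.

R$0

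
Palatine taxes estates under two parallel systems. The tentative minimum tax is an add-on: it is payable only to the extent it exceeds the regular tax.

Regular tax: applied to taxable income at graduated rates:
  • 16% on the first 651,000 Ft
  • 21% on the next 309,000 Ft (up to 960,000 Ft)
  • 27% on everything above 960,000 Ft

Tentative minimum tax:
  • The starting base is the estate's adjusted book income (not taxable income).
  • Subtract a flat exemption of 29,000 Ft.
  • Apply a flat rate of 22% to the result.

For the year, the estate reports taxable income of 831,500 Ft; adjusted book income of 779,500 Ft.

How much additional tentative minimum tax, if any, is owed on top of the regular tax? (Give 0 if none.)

23,045 Ft

Tentative minimum tax:
  Base (adjusted book income): 779,500 Ft
  Less exemption 29,000 Ft → base 750,500 Ft
  750,500 Ft × 22% = 165,110 Ft

Regular tax:
  651,000 Ft × 16% = 104,160 Ft
  180,500 Ft × 21% = 37,905 Ft
  → 142,065 Ft

Excess of tentative minimum tax over regular tax: 165,110 Ft − 142,065 Ft = 23,045 Ft.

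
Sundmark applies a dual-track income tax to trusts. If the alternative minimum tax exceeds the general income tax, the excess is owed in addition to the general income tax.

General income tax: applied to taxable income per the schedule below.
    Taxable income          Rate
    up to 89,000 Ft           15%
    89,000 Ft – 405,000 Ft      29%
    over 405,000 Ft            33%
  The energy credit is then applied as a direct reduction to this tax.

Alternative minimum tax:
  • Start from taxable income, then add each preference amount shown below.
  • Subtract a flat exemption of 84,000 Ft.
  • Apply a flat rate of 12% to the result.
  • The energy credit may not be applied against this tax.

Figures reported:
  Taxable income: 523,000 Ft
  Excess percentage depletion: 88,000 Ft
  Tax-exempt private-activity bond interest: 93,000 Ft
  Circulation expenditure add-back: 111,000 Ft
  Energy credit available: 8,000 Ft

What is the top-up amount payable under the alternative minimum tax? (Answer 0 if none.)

Alternative minimum tax:
  Adjusted income: 523,000 Ft + 88,000 Ft + 93,000 Ft + 111,000 Ft = 815,000 Ft
  Less exemption 84,000 Ft → base 731,000 Ft
  731,000 Ft × 12% = 87,720 Ft

General income tax:
  89,000 Ft × 15% = 13,350 Ft
  316,000 Ft × 29% = 91,640 Ft
  118,000 Ft × 33% = 38,940 Ft
  → 143,930 Ft
  Less energy credit 8,000 Ft → 135,930 Ft

87,720 Ft ≤ 135,930 Ft, so no add-on is due.

0 Ft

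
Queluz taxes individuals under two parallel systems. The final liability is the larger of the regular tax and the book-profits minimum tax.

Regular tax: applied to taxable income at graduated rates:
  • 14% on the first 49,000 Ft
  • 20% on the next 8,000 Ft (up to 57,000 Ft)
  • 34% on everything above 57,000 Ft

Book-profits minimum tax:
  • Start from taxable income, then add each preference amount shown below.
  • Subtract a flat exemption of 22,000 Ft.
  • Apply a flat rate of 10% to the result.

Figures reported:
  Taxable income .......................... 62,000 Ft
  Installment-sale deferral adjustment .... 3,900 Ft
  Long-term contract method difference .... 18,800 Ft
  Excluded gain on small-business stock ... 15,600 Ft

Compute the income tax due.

10,160 Ft

Regular tax:
  49,000 Ft × 14% = 6,860 Ft
  8,000 Ft × 20% = 1,600 Ft
  5,000 Ft × 34% = 1,700 Ft
  → 10,160 Ft

Book-profits minimum tax:
  Adjusted income: 62,000 Ft + 3,900 Ft + 18,800 Ft + 15,600 Ft = 100,300 Ft
  Less exemption 22,000 Ft → base 78,300 Ft
  78,300 Ft × 10% = 7,830 Ft

10,160 Ft > 7,830 Ft, so the regular tax governs.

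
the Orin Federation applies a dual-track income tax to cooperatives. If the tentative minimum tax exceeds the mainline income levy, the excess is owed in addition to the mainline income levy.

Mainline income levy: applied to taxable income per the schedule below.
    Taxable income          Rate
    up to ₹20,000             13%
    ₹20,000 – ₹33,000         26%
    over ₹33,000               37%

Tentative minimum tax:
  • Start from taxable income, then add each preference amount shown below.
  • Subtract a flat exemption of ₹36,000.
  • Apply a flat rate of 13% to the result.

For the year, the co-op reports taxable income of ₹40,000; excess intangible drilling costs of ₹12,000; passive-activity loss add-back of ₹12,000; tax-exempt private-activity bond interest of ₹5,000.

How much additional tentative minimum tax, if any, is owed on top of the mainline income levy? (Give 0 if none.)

₹0

Mainline income levy:
  ₹20,000 × 13% = ₹2,600
  ₹13,000 × 26% = ₹3,380
  ₹7,000 × 37% = ₹2,590
  → ₹8,570

Tentative minimum tax:
  Adjusted income: ₹40,000 + ₹12,000 + ₹12,000 + ₹5,000 = ₹69,000
  Less exemption ₹36,000 → base ₹33,000
  ₹33,000 × 13% = ₹4,290

₹4,290 ≤ ₹8,570, so no add-on is due.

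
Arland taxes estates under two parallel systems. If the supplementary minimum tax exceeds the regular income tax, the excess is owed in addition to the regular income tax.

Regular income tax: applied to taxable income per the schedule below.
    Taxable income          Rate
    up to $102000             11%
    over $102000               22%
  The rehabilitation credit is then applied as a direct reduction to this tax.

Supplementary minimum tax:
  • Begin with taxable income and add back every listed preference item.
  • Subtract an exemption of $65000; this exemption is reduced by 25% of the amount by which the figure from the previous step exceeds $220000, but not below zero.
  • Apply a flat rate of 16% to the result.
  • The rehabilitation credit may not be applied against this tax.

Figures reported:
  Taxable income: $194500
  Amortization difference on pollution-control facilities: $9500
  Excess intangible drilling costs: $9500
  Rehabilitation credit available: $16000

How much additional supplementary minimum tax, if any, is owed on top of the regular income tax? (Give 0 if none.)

$8190

Regular income tax:
  $102000 × 11% = $11220
  $92500 × 22% = $20350
  → $31570
  Less rehabilitation credit $16000 → $15570

Supplementary minimum tax:
  Adjusted income: $194500 + $9500 + $9500 = $213500
  Exemption: $213500 ≤ $220000, so full $65000 applies
  Base: $213500 − $65000 = $148500
  $148500 × 16% = $23760

Excess of supplementary minimum tax over regular income tax: $23760 − $15570 = $8190.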